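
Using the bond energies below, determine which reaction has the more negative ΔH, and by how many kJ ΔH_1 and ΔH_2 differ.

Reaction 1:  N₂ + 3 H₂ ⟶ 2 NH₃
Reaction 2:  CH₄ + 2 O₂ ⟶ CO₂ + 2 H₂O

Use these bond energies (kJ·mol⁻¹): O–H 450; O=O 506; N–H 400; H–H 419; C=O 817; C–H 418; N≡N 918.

Reaction 1:
  Bonds broken (reactants):
    H–H: 3 × 419 = 1257
    N≡N: 1 × 918 = 918
    Σ(broken) = 2175 kJ
  Bonds formed (products):
    N–H: 6 × 400 = 2400
    Σ(formed) = 2400 kJ
  ΔH_1 = 2175 − 2400 = −225 kJ
Reaction 2:
  Bonds broken (reactants):
    C–H: 4 × 418 = 1672
    O=O: 2 × 506 = 1012
    Σ(broken) = 2684 kJ
  Bonds formed (products):
    C=O: 2 × 817 = 1634
    O–H: 4 × 450 = 1800
    Σ(formed) = 3434 kJ
  ΔH_2 = 2684 − 3434 = −750 kJ
ΔH_1 − ΔH_2 = +525 kJ, so reaction 2 has the more negative ΔH; |ΔH_1 − ΔH_2| = 525 kJ.

Reaction 2, by 525 kJ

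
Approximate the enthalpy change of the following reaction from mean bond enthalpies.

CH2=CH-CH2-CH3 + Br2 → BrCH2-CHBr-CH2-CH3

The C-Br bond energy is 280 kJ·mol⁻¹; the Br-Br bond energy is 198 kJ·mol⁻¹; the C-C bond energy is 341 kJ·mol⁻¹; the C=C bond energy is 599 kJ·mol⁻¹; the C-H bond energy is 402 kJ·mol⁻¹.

Bonds broken (reactants):
  Br-Br: 1 × 198 = 198
  C-C: 2 × 341 = 682
  C-H: 8 × 402 = 3216
  C=C: 1 × 599 = 599
  Σ(broken) = 4695 kJ
Bonds formed (products):
  C-Br: 2 × 280 = 560
  C-C: 3 × 341 = 1023
  C-H: 8 × 402 = 3216
  Σ(formed) = 4799 kJ
ΔH = Σ(broken) − Σ(formed) = 4695 − 4799 = −104 kJ

ΔH ≈ −104 kJ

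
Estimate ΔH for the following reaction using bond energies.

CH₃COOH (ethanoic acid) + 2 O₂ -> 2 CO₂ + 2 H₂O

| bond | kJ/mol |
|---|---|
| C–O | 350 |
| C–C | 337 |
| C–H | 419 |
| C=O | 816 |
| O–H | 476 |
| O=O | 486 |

Bonds broken (reactants):
  C–C: 1 × 337 = 337
  C–H: 3 × 419 = 1257
  C–O: 1 × 350 = 350
  C=O: 1 × 816 = 816
  O–H: 1 × 476 = 476
  O=O: 2 × 486 = 972
  Σ(broken) = 4208 kJ
Bonds formed (products):
  C=O: 4 × 816 = 3264
  O–H: 4 × 476 = 1904
  Σ(formed) = 5168 kJ
ΔH = Σ(broken) − Σ(formed) = 4208 − 5168 = −960 kJ

ΔH ≈ −960 kJ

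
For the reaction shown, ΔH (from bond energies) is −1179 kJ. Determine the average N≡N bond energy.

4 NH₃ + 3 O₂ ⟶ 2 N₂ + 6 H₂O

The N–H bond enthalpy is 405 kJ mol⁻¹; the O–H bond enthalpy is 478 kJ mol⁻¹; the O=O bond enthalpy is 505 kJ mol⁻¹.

D(N≡N) ≈ 909 kJ/mol

Let D be the N≡N bond energy.
Σ(broken) = 12×405 + 3×505 = 6375
Σ(formed) = 2×D + 12×478 = 5736 + 2D
ΔH = Σ(broken) − Σ(formed) = (6375) − (5736 + 2D) = +639 − 2D
Setting this equal to −1179 kJ gives 2D = 1818, so D = 909 kJ/mol.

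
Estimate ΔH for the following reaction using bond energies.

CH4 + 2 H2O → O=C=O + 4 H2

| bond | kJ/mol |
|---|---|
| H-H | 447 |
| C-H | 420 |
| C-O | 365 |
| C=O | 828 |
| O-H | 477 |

ΔH ≈ +144 kJ

Bonds broken (reactants):
  C-H: 4 × 420 = 1680
  O-H: 4 × 477 = 1908
  Σ(broken) = 3588 kJ
Bonds formed (products):
  C=O: 2 × 828 = 1656
  H-H: 4 × 447 = 1788
  Σ(formed) = 3444 kJ
ΔH = Σ(broken) − Σ(formed) = 3588 − 3444 = +144 kJ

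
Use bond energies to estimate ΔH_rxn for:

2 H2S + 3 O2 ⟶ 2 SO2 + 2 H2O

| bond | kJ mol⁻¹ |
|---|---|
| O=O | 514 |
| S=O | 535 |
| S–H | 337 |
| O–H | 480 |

ΔH ≈ −1170 kJ

Bonds broken (reactants):
  O=O: 3 × 514 = 1542
  S–H: 4 × 337 = 1348
  Σ(broken) = 2890 kJ
Bonds formed (products):
  O–H: 4 × 480 = 1920
  S=O: 4 × 535 = 2140
  Σ(formed) = 4060 kJ
ΔH = Σ(broken) − Σ(formed) = 2890 − 4060 = −1170 kJ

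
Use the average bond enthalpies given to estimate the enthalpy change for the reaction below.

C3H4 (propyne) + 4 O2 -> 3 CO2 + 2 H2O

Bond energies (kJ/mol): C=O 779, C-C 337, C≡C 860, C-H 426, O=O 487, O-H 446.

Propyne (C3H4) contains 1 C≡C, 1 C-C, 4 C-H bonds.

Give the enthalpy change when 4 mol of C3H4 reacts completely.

Bonds broken (reactants):
  C≡C: 1 × 860 = 860
  C-C: 1 × 337 = 337
  C-H: 4 × 426 = 1704
  O=O: 4 × 487 = 1948
  Σ(broken) = 4849 kJ
Bonds formed (products):
  C=O: 6 × 779 = 4674
  O-H: 4 × 446 = 1784
  Σ(formed) = 6458 kJ
ΔH = Σ(broken) − Σ(formed) = 4849 − 6458 = −1609 kJ
For 4× the reaction as written: 4 × (−1609) = −6436 kJ

ΔH = −6436 kJ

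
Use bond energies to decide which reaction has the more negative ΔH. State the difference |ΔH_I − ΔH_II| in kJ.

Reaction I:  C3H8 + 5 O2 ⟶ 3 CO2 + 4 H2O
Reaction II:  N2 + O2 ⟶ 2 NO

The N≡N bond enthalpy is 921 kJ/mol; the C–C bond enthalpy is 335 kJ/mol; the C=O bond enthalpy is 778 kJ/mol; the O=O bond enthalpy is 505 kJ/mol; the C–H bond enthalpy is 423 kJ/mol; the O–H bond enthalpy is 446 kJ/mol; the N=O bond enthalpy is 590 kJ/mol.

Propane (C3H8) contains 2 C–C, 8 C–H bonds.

Reaction I:
  Bonds broken (reactants):
    C–C: 2 × 335 = 670
    C–H: 8 × 423 = 3384
    O=O: 5 × 505 = 2525
    Σ(broken) = 6579 kJ
  Bonds formed (products):
    C=O: 6 × 778 = 4668
    O–H: 8 × 446 = 3568
    Σ(formed) = 8236 kJ
  ΔH_I = 6579 − 8236 = −1657 kJ
Reaction II:
  Bonds broken (reactants):
    N≡N: 1 × 921 = 921
    O=O: 1 × 505 = 505
    Σ(broken) = 1426 kJ
  Bonds formed (products):
    N=O: 2 × 590 = 1180
    Σ(formed) = 1180 kJ
  ΔH_II = 1426 − 1180 = +246 kJ
ΔH_I − ΔH_II = −1903 kJ, so reaction I has the more negative ΔH; |ΔH_I − ΔH_II| = 1903 kJ.

Reaction I, by 1903 kJ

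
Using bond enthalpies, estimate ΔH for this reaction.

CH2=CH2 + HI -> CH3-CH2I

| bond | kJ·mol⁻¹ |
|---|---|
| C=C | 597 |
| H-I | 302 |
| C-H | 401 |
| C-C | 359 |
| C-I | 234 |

Bonds broken (reactants):
  C-H: 4 × 401 = 1604
  C=C: 1 × 597 = 597
  H-I: 1 × 302 = 302
  Σ(broken) = 2503 kJ
Bonds formed (products):
  C-C: 1 × 359 = 359
  C-H: 5 × 401 = 2005
  C-I: 1 × 234 = 234
  Σ(formed) = 2598 kJ
ΔH = Σ(broken) − Σ(formed) = 2503 − 2598 = −95 kJ

ΔH ≈ −95 kJ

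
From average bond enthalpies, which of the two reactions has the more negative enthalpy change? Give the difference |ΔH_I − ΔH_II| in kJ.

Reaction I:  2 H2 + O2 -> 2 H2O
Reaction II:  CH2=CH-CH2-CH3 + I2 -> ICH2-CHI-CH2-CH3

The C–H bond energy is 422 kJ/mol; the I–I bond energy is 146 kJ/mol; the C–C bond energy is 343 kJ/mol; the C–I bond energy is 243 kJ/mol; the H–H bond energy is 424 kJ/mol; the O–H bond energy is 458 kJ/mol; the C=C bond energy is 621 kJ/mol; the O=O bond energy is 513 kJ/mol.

Reaction I:
  Bonds broken (reactants):
    H–H: 2 × 424 = 848
    O=O: 1 × 513 = 513
    Σ(broken) = 1361 kJ
  Bonds formed (products):
    O–H: 4 × 458 = 1832
    Σ(formed) = 1832 kJ
  ΔH_I = 1361 − 1832 = −471 kJ
Reaction II:
  Bonds broken (reactants):
    C–C: 2 × 343 = 686
    C–H: 8 × 422 = 3376
    C=C: 1 × 621 = 621
    I–I: 1 × 146 = 146
    Σ(broken) = 4829 kJ
  Bonds formed (products):
    C–C: 3 × 343 = 1029
    C–H: 8 × 422 = 3376
    C–I: 2 × 243 = 486
    Σ(formed) = 4891 kJ
  ΔH_II = 4829 − 4891 = −62 kJ
ΔH_I − ΔH_II = −409 kJ, so reaction I has the more negative ΔH; |ΔH_I − ΔH_II| = 409 kJ.

Reaction I, by 409 kJ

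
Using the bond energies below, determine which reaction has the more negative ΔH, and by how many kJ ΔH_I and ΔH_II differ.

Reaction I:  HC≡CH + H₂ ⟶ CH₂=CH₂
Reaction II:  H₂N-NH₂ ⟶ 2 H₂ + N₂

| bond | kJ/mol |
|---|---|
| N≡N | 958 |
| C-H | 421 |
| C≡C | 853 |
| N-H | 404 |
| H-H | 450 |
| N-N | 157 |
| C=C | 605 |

Reaction I, by 59 kJ

Reaction I:
  Bonds broken (reactants):
    C≡C: 1 × 853 = 853
    C-H: 2 × 421 = 842
    H-H: 1 × 450 = 450
    Σ(broken) = 2145 kJ
  Bonds formed (products):
    C-H: 4 × 421 = 1684
    C=C: 1 × 605 = 605
    Σ(formed) = 2289 kJ
  ΔH_I = 2145 − 2289 = −144 kJ
Reaction II:
  Bonds broken (reactants):
    N-H: 4 × 404 = 1616
    N-N: 1 × 157 = 157
    Σ(broken) = 1773 kJ
  Bonds formed (products):
    H-H: 2 × 450 = 900
    N≡N: 1 × 958 = 958
    Σ(formed) = 1858 kJ
  ΔH_II = 1773 − 1858 = −85 kJ
ΔH_I − ΔH_II = −59 kJ, so reaction I has the more negative ΔH; |ΔH_I − ΔH_II| = 59 kJ.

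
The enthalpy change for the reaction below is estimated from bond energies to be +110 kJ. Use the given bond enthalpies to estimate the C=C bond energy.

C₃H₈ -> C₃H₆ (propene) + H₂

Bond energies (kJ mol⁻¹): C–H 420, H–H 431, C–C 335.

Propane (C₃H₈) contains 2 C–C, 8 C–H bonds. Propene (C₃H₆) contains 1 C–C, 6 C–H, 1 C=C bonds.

Let D be the C=C bond energy.
Σ(broken) = 2×335 + 8×420 = 4030
Σ(formed) = 1×335 + 6×420 + 1×D + 1×431 = 3286 + D
ΔH = Σ(broken) − Σ(formed) = (4030) − (3286 + D) = +744 − D
Setting this equal to +110 kJ gives D = 634 kJ/mol.

D(C=C) ≈ 634 kJ/mol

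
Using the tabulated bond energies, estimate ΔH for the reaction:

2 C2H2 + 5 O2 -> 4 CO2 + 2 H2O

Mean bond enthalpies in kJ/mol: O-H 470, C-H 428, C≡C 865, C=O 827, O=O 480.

ΔH ≈ −2654 kJ

Bonds broken (reactants):
  C≡C: 2 × 865 = 1730
  C-H: 4 × 428 = 1712
  O=O: 5 × 480 = 2400
  Σ(broken) = 5842 kJ
Bonds formed (products):
  C=O: 8 × 827 = 6616
  O-H: 4 × 470 = 1880
  Σ(formed) = 8496 kJ
ΔH = Σ(broken) − Σ(formed) = 5842 − 8496 = −2654 kJ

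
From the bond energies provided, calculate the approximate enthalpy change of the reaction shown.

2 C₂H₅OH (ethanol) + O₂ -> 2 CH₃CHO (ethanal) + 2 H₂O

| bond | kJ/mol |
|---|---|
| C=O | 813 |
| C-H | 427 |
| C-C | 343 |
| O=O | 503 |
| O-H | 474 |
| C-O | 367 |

ΔH ≈ −483 kJ

Bonds broken (reactants):
  C-C: 2 × 343 = 686
  C-H: 10 × 427 = 4270
  C-O: 2 × 367 = 734
  O-H: 2 × 474 = 948
  O=O: 1 × 503 = 503
  Σ(broken) = 7141 kJ
Bonds formed (products):
  C-C: 2 × 343 = 686
  C-H: 8 × 427 = 3416
  C=O: 2 × 813 = 1626
  O-H: 4 × 474 = 1896
  Σ(formed) = 7624 kJ
ΔH = Σ(broken) − Σ(formed) = 7141 − 7624 = −483 kJ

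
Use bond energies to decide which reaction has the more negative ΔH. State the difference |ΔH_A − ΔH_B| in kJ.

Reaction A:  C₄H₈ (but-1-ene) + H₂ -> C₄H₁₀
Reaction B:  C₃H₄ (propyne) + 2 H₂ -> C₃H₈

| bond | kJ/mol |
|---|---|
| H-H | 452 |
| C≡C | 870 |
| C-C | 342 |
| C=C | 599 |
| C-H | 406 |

Reaction A:
  Bonds broken (reactants):
    C-C: 2 × 342 = 684
    C-H: 8 × 406 = 3248
    C=C: 1 × 599 = 599
    H-H: 1 × 452 = 452
    Σ(broken) = 4983 kJ
  Bonds formed (products):
    C-C: 3 × 342 = 1026
    C-H: 10 × 406 = 4060
    Σ(formed) = 5086 kJ
  ΔH_A = 4983 − 5086 = −103 kJ
Reaction B:
  Bonds broken (reactants):
    C≡C: 1 × 870 = 870
    C-C: 1 × 342 = 342
    C-H: 4 × 406 = 1624
    H-H: 2 × 452 = 904
    Σ(broken) = 3740 kJ
  Bonds formed (products):
    C-C: 2 × 342 = 684
    C-H: 8 × 406 = 3248
    Σ(formed) = 3932 kJ
  ΔH_B = 3740 − 3932 = −192 kJ
ΔH_A − ΔH_B = +89 kJ, so reaction B has the more negative ΔH; |ΔH_A − ΔH_B| = 89 kJ.

Reaction B, by 89 kJ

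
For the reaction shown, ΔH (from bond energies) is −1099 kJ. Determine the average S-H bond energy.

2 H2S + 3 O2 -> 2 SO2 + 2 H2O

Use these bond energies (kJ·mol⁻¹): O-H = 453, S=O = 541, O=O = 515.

Let D be the S-H bond energy.
Σ(broken) = 3×515 + 4×D = 1545 + 4D
Σ(formed) = 4×453 + 4×541 = 3976
ΔH = Σ(broken) − Σ(formed) = (1545 + 4D) − (3976) = −2431 + 4D
Setting this equal to −1099 kJ gives 4D = 1332, so D = 333 kJ/mol.

D(S-H) ≈ 333 kJ/mol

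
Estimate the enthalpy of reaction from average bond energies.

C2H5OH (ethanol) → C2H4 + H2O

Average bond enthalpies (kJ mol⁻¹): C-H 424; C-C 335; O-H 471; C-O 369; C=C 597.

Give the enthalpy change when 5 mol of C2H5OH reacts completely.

ΔH = +300 kJ

Bonds broken (reactants):
  C-C: 1 × 335 = 335
  C-H: 5 × 424 = 2120
  C-O: 1 × 369 = 369
  O-H: 1 × 471 = 471
  Σ(broken) = 3295 kJ
Bonds formed (products):
  C-H: 4 × 424 = 1696
  C=C: 1 × 597 = 597
  O-H: 2 × 471 = 942
  Σ(formed) = 3235 kJ
ΔH = Σ(broken) − Σ(formed) = 3295 − 3235 = +60 kJ
For 5× the reaction as written: 5 × (+60) = +300 kJ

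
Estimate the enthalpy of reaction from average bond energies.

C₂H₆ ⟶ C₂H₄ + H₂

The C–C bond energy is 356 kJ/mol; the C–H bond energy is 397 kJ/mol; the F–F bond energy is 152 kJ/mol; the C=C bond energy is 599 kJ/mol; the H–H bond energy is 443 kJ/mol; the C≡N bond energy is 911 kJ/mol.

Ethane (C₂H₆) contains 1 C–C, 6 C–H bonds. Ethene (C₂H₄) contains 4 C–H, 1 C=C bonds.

Bonds broken (reactants):
  C–C: 1 × 356 = 356
  C–H: 6 × 397 = 2382
  Σ(broken) = 2738 kJ
Bonds formed (products):
  C–H: 4 × 397 = 1588
  C=C: 1 × 599 = 599
  H–H: 1 × 443 = 443
  Σ(formed) = 2630 kJ
ΔH = Σ(broken) − Σ(formed) = 2738 − 2630 = +108 kJ

ΔH ≈ +108 kJ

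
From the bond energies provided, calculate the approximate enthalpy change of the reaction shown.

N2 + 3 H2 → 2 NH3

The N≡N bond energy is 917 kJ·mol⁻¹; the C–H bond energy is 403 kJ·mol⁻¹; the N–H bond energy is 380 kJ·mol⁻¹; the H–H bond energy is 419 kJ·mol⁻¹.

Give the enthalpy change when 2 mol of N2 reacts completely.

Bonds broken (reactants):
  H–H: 3 × 419 = 1257
  N≡N: 1 × 917 = 917
  Σ(broken) = 2174 kJ
Bonds formed (products):
  N–H: 6 × 380 = 2280
  Σ(formed) = 2280 kJ
ΔH = Σ(broken) − Σ(formed) = 2174 − 2280 = −106 kJ
For 2× the reaction as written: 2 × (−106) = −212 kJ

ΔH = −212 kJ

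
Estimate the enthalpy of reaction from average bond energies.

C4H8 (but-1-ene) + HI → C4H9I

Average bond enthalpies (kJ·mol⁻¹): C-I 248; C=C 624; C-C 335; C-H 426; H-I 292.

ΔH ≈ −93 kJ

Bonds broken (reactants):
  C-C: 2 × 335 = 670
  C-H: 8 × 426 = 3408
  C=C: 1 × 624 = 624
  H-I: 1 × 292 = 292
  Σ(broken) = 4994 kJ
Bonds formed (products):
  C-C: 3 × 335 = 1005
  C-H: 9 × 426 = 3834
  C-I: 1 × 248 = 248
  Σ(formed) = 5087 kJ
ΔH = Σ(broken) − Σ(formed) = 4994 − 5087 = −93 kJ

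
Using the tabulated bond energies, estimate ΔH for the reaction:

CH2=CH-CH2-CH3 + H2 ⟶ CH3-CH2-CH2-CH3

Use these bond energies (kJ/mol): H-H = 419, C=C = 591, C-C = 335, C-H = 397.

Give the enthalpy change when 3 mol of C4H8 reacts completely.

ΔH = −357 kJ

Bonds broken (reactants):
  C-C: 2 × 335 = 670
  C-H: 8 × 397 = 3176
  C=C: 1 × 591 = 591
  H-H: 1 × 419 = 419
  Σ(broken) = 4856 kJ
Bonds formed (products):
  C-C: 3 × 335 = 1005
  C-H: 10 × 397 = 3970
  Σ(formed) = 4975 kJ
ΔH = Σ(broken) − Σ(formed) = 4856 − 4975 = −119 kJ
For 3× the reaction as written: 3 × (−119) = −357 kJ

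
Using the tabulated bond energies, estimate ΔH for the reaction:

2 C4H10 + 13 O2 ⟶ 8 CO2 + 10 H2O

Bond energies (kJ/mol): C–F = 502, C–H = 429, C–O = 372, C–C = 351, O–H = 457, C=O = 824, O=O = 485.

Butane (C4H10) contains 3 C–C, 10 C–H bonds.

ΔH ≈ −5333 kJ

Bonds broken (reactants):
  C–C: 6 × 351 = 2106
  C–H: 20 × 429 = 8580
  O=O: 13 × 485 = 6305
  Σ(broken) = 16991 kJ
Bonds formed (products):
  C=O: 16 × 824 = 13184
  O–H: 20 × 457 = 9140
  Σ(formed) = 22324 kJ
ΔH = Σ(broken) − Σ(formed) = 16991 − 22324 = −5333 kJ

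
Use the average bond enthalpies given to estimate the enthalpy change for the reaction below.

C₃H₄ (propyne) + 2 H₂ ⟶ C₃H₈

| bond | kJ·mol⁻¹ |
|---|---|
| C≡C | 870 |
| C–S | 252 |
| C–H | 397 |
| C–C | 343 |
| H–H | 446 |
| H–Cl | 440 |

ΔH ≈ −169 kJ

Bonds broken (reactants):
  C≡C: 1 × 870 = 870
  C–C: 1 × 343 = 343
  C–H: 4 × 397 = 1588
  H–H: 2 × 446 = 892
  Σ(broken) = 3693 kJ
Bonds formed (products):
  C–C: 2 × 343 = 686
  C–H: 8 × 397 = 3176
  Σ(formed) = 3862 kJ
ΔH = Σ(broken) − Σ(formed) = 3693 − 3862 = −169 kJ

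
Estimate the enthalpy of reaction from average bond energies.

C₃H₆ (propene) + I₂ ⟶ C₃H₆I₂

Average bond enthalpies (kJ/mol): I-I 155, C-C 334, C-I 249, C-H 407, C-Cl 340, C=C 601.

ΔH ≈ −76 kJ

Bonds broken (reactants):
  C-C: 1 × 334 = 334
  C-H: 6 × 407 = 2442
  C=C: 1 × 601 = 601
  I-I: 1 × 155 = 155
  Σ(broken) = 3532 kJ
Bonds formed (products):
  C-C: 2 × 334 = 668
  C-H: 6 × 407 = 2442
  C-I: 2 × 249 = 498
  Σ(formed) = 3608 kJ
ΔH = Σ(broken) − Σ(formed) = 3532 − 3608 = −76 kJ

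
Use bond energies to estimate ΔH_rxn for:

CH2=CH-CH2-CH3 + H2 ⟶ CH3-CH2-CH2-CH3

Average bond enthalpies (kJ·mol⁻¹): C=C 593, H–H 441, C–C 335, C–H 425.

ΔH ≈ −151 kJ

Bonds broken (reactants):
  C–C: 2 × 335 = 670
  C–H: 8 × 425 = 3400
  C=C: 1 × 593 = 593
  H–H: 1 × 441 = 441
  Σ(broken) = 5104 kJ
Bonds formed (products):
  C–C: 3 × 335 = 1005
  C–H: 10 × 425 = 4250
  Σ(formed) = 5255 kJ
ΔH = Σ(broken) − Σ(formed) = 5104 − 5255 = −151 kJ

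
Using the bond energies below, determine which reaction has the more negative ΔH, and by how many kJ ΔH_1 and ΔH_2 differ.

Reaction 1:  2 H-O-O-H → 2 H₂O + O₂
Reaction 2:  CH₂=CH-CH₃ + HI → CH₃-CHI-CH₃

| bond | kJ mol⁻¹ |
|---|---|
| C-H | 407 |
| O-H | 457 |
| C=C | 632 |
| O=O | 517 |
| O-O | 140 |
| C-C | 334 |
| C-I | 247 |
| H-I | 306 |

Reaction 1:
  Bonds broken (reactants):
    O-H: 4 × 457 = 1828
    O-O: 2 × 140 = 280
    Σ(broken) = 2108 kJ
  Bonds formed (products):
    O-H: 4 × 457 = 1828
    O=O: 1 × 517 = 517
    Σ(formed) = 2345 kJ
  ΔH_1 = 2108 − 2345 = −237 kJ
Reaction 2:
  Bonds broken (reactants):
    C-C: 1 × 334 = 334
    C-H: 6 × 407 = 2442
    C=C: 1 × 632 = 632
    H-I: 1 × 306 = 306
    Σ(broken) = 3714 kJ
  Bonds formed (products):
    C-C: 2 × 334 = 668
    C-H: 7 × 407 = 2849
    C-I: 1 × 247 = 247
    Σ(formed) = 3764 kJ
  ΔH_2 = 3714 − 3764 = −50 kJ
ΔH_1 − ΔH_2 = −187 kJ, so reaction 1 has the more negative ΔH; |ΔH_1 − ΔH_2| = 187 kJ.

Reaction 1, by 187 kJ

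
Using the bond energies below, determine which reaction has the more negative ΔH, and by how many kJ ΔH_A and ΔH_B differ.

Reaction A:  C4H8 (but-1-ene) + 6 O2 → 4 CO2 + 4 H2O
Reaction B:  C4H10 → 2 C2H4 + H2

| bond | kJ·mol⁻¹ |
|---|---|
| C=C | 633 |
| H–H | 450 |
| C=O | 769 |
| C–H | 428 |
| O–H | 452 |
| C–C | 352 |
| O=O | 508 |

Reaction A:
  Bonds broken (reactants):
    C–C: 2 × 352 = 704
    C–H: 8 × 428 = 3424
    C=C: 1 × 633 = 633
    O=O: 6 × 508 = 3048
    Σ(broken) = 7809 kJ
  Bonds formed (products):
    C=O: 8 × 769 = 6152
    O–H: 8 × 452 = 3616
    Σ(formed) = 9768 kJ
  ΔH_A = 7809 − 9768 = −1959 kJ
Reaction B:
  Bonds broken (reactants):
    C–C: 3 × 352 = 1056
    C–H: 10 × 428 = 4280
    Σ(broken) = 5336 kJ
  Bonds formed (products):
    C–H: 8 × 428 = 3424
    C=C: 2 × 633 = 1266
    H–H: 1 × 450 = 450
    Σ(formed) = 5140 kJ
  ΔH_B = 5336 − 5140 = +196 kJ
ΔH_A − ΔH_B = −2155 kJ, so reaction A has the more negative ΔH; |ΔH_A − ΔH_B| = 2155 kJ.

Reaction A, by 2155 kJ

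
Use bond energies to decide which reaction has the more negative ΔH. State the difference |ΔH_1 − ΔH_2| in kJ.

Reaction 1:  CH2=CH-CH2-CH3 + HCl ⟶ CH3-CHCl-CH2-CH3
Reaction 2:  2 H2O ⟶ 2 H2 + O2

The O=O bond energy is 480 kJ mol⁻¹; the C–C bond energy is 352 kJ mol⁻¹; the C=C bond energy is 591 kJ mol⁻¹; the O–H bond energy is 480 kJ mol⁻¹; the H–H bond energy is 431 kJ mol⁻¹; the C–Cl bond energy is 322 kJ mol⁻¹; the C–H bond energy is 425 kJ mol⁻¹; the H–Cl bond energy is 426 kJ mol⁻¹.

Reaction 1, by 660 kJ

Reaction 1:
  Bonds broken (reactants):
    C–C: 2 × 352 = 704
    C–H: 8 × 425 = 3400
    C=C: 1 × 591 = 591
    H–Cl: 1 × 426 = 426
    Σ(broken) = 5121 kJ
  Bonds formed (products):
    C–C: 3 × 352 = 1056
    C–Cl: 1 × 322 = 322
    C–H: 9 × 425 = 3825
    Σ(formed) = 5203 kJ
  ΔH_1 = 5121 − 5203 = −82 kJ
Reaction 2:
  Bonds broken (reactants):
    O–H: 4 × 480 = 1920
    Σ(broken) = 1920 kJ
  Bonds formed (products):
    H–H: 2 × 431 = 862
    O=O: 1 × 480 = 480
    Σ(formed) = 1342 kJ
  ΔH_2 = 1920 − 1342 = +578 kJ
ΔH_1 − ΔH_2 = −660 kJ, so reaction 1 has the more negative ΔH; |ΔH_1 − ΔH_2| = 660 kJ.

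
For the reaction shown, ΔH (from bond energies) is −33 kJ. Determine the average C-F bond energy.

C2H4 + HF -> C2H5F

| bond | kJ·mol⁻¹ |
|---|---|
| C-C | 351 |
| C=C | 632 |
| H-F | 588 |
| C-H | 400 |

Let D be the C-F bond energy.
Σ(broken) = 4×400 + 1×632 + 1×588 = 2820
Σ(formed) = 1×351 + 1×D + 5×400 = 2351 + D
ΔH = Σ(broken) − Σ(formed) = (2820) − (2351 + D) = +469 − D
Setting this equal to −33 kJ gives D = 502 kJ/mol.

D(C-F) ≈ 502 kJ/mol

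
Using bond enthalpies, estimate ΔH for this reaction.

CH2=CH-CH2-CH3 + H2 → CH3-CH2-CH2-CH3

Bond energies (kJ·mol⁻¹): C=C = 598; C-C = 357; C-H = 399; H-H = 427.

ΔH ≈ −130 kJ

Bonds broken (reactants):
  C-C: 2 × 357 = 714
  C-H: 8 × 399 = 3192
  C=C: 1 × 598 = 598
  H-H: 1 × 427 = 427
  Σ(broken) = 4931 kJ
Bonds formed (products):
  C-C: 3 × 357 = 1071
  C-H: 10 × 399 = 3990
  Σ(formed) = 5061 kJ
ΔH = Σ(broken) − Σ(formed) = 4931 − 5061 = −130 kJ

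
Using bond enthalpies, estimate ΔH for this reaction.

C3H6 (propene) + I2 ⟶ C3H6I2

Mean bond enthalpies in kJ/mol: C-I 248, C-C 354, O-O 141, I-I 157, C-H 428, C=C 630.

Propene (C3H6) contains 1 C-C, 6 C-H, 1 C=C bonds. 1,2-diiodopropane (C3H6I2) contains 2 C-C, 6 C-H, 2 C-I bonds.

Bonds broken (reactants):
  C-C: 1 × 354 = 354
  C-H: 6 × 428 = 2568
  C=C: 1 × 630 = 630
  I-I: 1 × 157 = 157
  Σ(broken) = 3709 kJ
Bonds formed (products):
  C-C: 2 × 354 = 708
  C-H: 6 × 428 = 2568
  C-I: 2 × 248 = 496
  Σ(formed) = 3772 kJ
ΔH = Σ(broken) − Σ(formed) = 3709 − 3772 = −63 kJ

ΔH ≈ −63 kJ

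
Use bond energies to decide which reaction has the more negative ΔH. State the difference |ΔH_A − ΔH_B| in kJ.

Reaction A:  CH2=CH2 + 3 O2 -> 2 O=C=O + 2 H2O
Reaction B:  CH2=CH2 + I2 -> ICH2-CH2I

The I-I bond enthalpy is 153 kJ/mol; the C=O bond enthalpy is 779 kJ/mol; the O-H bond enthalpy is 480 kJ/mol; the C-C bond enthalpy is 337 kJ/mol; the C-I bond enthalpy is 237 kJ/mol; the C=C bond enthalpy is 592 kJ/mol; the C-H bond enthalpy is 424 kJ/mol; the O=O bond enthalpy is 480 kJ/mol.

Reaction A, by 1242 kJ

Reaction A:
  Bonds broken (reactants):
    C-H: 4 × 424 = 1696
    C=C: 1 × 592 = 592
    O=O: 3 × 480 = 1440
    Σ(broken) = 3728 kJ
  Bonds formed (products):
    C=O: 4 × 779 = 3116
    O-H: 4 × 480 = 1920
    Σ(formed) = 5036 kJ
  ΔH_A = 3728 − 5036 = −1308 kJ
Reaction B:
  Bonds broken (reactants):
    C-H: 4 × 424 = 1696
    C=C: 1 × 592 = 592
    I-I: 1 × 153 = 153
    Σ(broken) = 2441 kJ
  Bonds formed (products):
    C-C: 1 × 337 = 337
    C-H: 4 × 424 = 1696
    C-I: 2 × 237 = 474
    Σ(formed) = 2507 kJ
  ΔH_B = 2441 − 2507 = −66 kJ
ΔH_A − ΔH_B = −1242 kJ, so reaction A has the more negative ΔH; |ΔH_A − ΔH_B| = 1242 kJ.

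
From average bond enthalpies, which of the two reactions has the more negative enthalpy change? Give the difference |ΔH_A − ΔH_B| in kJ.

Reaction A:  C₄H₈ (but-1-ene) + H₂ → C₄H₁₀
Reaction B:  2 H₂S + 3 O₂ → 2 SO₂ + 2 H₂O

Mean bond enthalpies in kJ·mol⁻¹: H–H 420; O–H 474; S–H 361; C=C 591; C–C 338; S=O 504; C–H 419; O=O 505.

Reaction B, by 788 kJ

Reaction A:
  Bonds broken (reactants):
    C–C: 2 × 338 = 676
    C–H: 8 × 419 = 3352
    C=C: 1 × 591 = 591
    H–H: 1 × 420 = 420
    Σ(broken) = 5039 kJ
  Bonds formed (products):
    C–C: 3 × 338 = 1014
    C–H: 10 × 419 = 4190
    Σ(formed) = 5204 kJ
  ΔH_A = 5039 − 5204 = −165 kJ
Reaction B:
  Bonds broken (reactants):
    O=O: 3 × 505 = 1515
    S–H: 4 × 361 = 1444
    Σ(broken) = 2959 kJ
  Bonds formed (products):
    O–H: 4 × 474 = 1896
    S=O: 4 × 504 = 2016
    Σ(formed) = 3912 kJ
  ΔH_B = 2959 − 3912 = −953 kJ
ΔH_A − ΔH_B = +788 kJ, so reaction B has the more negative ΔH; |ΔH_A − ΔH_B| = 788 kJ.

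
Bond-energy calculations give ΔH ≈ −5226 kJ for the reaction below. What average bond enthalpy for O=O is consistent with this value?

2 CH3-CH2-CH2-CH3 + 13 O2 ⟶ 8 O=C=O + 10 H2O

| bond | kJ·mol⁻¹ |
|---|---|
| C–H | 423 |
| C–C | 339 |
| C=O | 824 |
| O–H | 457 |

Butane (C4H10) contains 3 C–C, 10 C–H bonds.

D(O=O) ≈ 508 kJ/mol

Let D be the O=O bond energy.
Σ(broken) = 6×339 + 20×423 + 13×D = 10494 + 13D
Σ(formed) = 16×824 + 20×457 = 22324
ΔH = Σ(broken) − Σ(formed) = (10494 + 13D) − (22324) = −11830 + 13D
Setting this equal to −5226 kJ gives 13D = 6604, so D = 508 kJ/mol.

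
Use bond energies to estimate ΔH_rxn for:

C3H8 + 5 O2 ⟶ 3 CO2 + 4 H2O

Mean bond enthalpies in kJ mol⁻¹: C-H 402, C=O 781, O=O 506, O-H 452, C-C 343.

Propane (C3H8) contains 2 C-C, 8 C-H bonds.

ΔH ≈ −1870 kJ

Bonds broken (reactants):
  C-C: 2 × 343 = 686
  C-H: 8 × 402 = 3216
  O=O: 5 × 506 = 2530
  Σ(broken) = 6432 kJ
Bonds formed (products):
  C=O: 6 × 781 = 4686
  O-H: 8 × 452 = 3616
  Σ(formed) = 8302 kJ
ΔH = Σ(broken) − Σ(formed) = 6432 − 8302 = −1870 kJ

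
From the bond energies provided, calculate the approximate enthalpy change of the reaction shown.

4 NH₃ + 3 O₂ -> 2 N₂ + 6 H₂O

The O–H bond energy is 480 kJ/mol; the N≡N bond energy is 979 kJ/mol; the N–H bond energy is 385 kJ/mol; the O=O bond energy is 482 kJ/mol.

Bonds broken (reactants):
  N–H: 12 × 385 = 4620
  O=O: 3 × 482 = 1446
  Σ(broken) = 6066 kJ
Bonds formed (products):
  N≡N: 2 × 979 = 1958
  O–H: 12 × 480 = 5760
  Σ(formed) = 7718 kJ
ΔH = Σ(broken) − Σ(formed) = 6066 − 7718 = −1652 kJ

ΔH ≈ −1652 kJ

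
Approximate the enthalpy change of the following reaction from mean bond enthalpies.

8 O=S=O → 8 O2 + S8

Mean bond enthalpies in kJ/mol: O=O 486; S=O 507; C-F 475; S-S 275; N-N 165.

Bonds broken (reactants):
  S=O: 16 × 507 = 8112
  Σ(broken) = 8112 kJ
Bonds formed (products):
  O=O: 8 × 486 = 3888
  S-S: 8 × 275 = 2200
  Σ(formed) = 6088 kJ
ΔH = Σ(broken) − Σ(formed) = 8112 − 6088 = +2024 kJ

ΔH ≈ +2024 kJ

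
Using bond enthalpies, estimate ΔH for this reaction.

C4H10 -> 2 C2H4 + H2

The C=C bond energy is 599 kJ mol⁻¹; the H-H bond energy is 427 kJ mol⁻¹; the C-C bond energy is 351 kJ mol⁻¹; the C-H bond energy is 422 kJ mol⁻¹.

Bonds broken (reactants):
  C-C: 3 × 351 = 1053
  C-H: 10 × 422 = 4220
  Σ(broken) = 5273 kJ
Bonds formed (products):
  C-H: 8 × 422 = 3376
  C=C: 2 × 599 = 1198
  H-H: 1 × 427 = 427
  Σ(formed) = 5001 kJ
ΔH = Σ(broken) − Σ(formed) = 5273 − 5001 = +272 kJ

ΔH ≈ +272 kJ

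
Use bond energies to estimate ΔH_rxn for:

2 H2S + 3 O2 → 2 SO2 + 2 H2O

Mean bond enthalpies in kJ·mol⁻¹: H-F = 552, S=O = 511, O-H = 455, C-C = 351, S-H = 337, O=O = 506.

Bonds broken (reactants):
  O=O: 3 × 506 = 1518
  S-H: 4 × 337 = 1348
  Σ(broken) = 2866 kJ
Bonds formed (products):
  O-H: 4 × 455 = 1820
  S=O: 4 × 511 = 2044
  Σ(formed) = 3864 kJ
ΔH = Σ(broken) − Σ(formed) = 2866 − 3864 = −998 kJ

ΔH ≈ −998 kJ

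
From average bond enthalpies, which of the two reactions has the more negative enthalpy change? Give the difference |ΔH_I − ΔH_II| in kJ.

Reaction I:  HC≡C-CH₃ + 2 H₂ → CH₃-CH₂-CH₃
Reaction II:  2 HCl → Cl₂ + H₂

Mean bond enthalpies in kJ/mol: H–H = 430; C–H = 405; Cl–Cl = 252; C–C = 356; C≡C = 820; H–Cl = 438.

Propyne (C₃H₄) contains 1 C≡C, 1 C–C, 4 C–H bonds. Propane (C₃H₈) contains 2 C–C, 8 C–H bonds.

Reaction I, by 490 kJ

Reaction I:
  Bonds broken (reactants):
    C≡C: 1 × 820 = 820
    C–C: 1 × 356 = 356
    C–H: 4 × 405 = 1620
    H–H: 2 × 430 = 860
    Σ(broken) = 3656 kJ
  Bonds formed (products):
    C–C: 2 × 356 = 712
    C–H: 8 × 405 = 3240
    Σ(formed) = 3952 kJ
  ΔH_I = 3656 − 3952 = −296 kJ
Reaction II:
  Bonds broken (reactants):
    H–Cl: 2 × 438 = 876
    Σ(broken) = 876 kJ
  Bonds formed (products):
    Cl–Cl: 1 × 252 = 252
    H–H: 1 × 430 = 430
    Σ(formed) = 682 kJ
  ΔH_II = 876 − 682 = +194 kJ
ΔH_I − ΔH_II = −490 kJ, so reaction I has the more negative ΔH; |ΔH_I − ΔH_II| = 490 kJ.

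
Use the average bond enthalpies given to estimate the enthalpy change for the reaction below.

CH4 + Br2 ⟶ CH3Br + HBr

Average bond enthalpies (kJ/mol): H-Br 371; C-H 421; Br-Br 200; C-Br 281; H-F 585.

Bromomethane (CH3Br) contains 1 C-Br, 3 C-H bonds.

ΔH ≈ −31 kJ

Bonds broken (reactants):
  Br-Br: 1 × 200 = 200
  C-H: 4 × 421 = 1684
  Σ(broken) = 1884 kJ
Bonds formed (products):
  C-Br: 1 × 281 = 281
  C-H: 3 × 421 = 1263
  H-Br: 1 × 371 = 371
  Σ(formed) = 1915 kJ
ΔH = Σ(broken) − Σ(formed) = 1884 − 1915 = −31 kJ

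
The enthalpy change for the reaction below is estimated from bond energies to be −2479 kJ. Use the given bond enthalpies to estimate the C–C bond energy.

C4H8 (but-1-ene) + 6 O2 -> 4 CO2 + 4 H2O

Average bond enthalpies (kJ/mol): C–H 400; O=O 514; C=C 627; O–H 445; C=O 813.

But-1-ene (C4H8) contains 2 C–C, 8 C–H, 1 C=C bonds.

Let D be the C–C bond energy.
Σ(broken) = 2×D + 8×400 + 1×627 + 6×514 = 6911 + 2D
Σ(formed) = 8×813 + 8×445 = 10064
ΔH = Σ(broken) − Σ(formed) = (6911 + 2D) − (10064) = −3153 + 2D
Setting this equal to −2479 kJ gives 2D = 674, so D = 337 kJ/mol.

D(C–C) ≈ 337 kJ/mol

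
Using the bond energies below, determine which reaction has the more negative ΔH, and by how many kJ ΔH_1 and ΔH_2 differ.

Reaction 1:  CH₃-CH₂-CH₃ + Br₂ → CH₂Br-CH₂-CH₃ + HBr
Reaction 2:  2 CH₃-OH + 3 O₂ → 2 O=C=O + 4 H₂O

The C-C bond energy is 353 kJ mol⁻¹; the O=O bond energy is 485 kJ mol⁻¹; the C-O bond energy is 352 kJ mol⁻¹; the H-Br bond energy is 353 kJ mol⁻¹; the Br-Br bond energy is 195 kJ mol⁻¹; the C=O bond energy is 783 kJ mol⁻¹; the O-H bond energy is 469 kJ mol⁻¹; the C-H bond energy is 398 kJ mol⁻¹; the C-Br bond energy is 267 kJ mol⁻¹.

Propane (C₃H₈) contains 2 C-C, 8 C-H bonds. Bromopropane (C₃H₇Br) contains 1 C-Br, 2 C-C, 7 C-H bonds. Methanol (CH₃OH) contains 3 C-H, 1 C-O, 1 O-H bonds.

Reaction 1:
  Bonds broken (reactants):
    Br-Br: 1 × 195 = 195
    C-C: 2 × 353 = 706
    C-H: 8 × 398 = 3184
    Σ(broken) = 4085 kJ
  Bonds formed (products):
    C-Br: 1 × 267 = 267
    C-C: 2 × 353 = 706
    C-H: 7 × 398 = 2786
    H-Br: 1 × 353 = 353
    Σ(formed) = 4112 kJ
  ΔH_1 = 4085 − 4112 = −27 kJ
Reaction 2:
  Bonds broken (reactants):
    C-H: 6 × 398 = 2388
    C-O: 2 × 352 = 704
    O-H: 2 × 469 = 938
    O=O: 3 × 485 = 1455
    Σ(broken) = 5485 kJ
  Bonds formed (products):
    C=O: 4 × 783 = 3132
    O-H: 8 × 469 = 3752
    Σ(formed) = 6884 kJ
  ΔH_2 = 5485 − 6884 = −1399 kJ
ΔH_1 − ΔH_2 = +1372 kJ, so reaction 2 has the more negative ΔH; |ΔH_1 − ΔH_2| = 1372 kJ.

Reaction 2, by 1372 kJ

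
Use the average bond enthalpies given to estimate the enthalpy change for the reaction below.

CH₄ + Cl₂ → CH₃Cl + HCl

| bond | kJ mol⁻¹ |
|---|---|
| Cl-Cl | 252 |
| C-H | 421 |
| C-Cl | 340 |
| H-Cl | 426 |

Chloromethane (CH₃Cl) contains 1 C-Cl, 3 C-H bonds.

Bonds broken (reactants):
  C-H: 4 × 421 = 1684
  Cl-Cl: 1 × 252 = 252
  Σ(broken) = 1936 kJ
Bonds formed (products):
  C-Cl: 1 × 340 = 340
  C-H: 3 × 421 = 1263
  H-Cl: 1 × 426 = 426
  Σ(formed) = 2029 kJ
ΔH = Σ(broken) − Σ(formed) = 1936 − 2029 = −93 kJ

ΔH ≈ −93 kJ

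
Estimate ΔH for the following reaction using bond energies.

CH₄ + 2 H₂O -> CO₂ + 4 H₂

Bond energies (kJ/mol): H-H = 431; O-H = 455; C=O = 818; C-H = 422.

ΔH ≈ +148 kJ

Bonds broken (reactants):
  C-H: 4 × 422 = 1688
  O-H: 4 × 455 = 1820
  Σ(broken) = 3508 kJ
Bonds formed (products):
  C=O: 2 × 818 = 1636
  H-H: 4 × 431 = 1724
  Σ(formed) = 3360 kJ
ΔH = Σ(broken) − Σ(formed) = 3508 − 3360 = +148 kJ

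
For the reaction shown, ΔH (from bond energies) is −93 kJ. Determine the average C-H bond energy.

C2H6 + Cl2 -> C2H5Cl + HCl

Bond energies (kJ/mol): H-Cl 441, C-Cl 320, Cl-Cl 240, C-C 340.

D(C-H) ≈ 428 kJ/mol

Let D be the C-H bond energy.
Σ(broken) = 1×340 + 6×D + 1×240 = 580 + 6D
Σ(formed) = 1×340 + 1×320 + 5×D + 1×441 = 1101 + 5D
ΔH = Σ(broken) − Σ(formed) = (580 + 6D) − (1101 + 5D) = −521 + D
Setting this equal to −93 kJ gives D = 428 kJ/mol.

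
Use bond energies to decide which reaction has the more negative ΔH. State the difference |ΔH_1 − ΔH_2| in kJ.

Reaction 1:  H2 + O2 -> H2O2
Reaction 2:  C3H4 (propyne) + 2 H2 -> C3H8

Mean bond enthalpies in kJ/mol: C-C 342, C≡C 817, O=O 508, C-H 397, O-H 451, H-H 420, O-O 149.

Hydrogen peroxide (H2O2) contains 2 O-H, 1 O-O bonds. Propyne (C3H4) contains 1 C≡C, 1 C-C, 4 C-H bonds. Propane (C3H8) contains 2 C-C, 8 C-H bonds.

Reaction 1:
  Bonds broken (reactants):
    H-H: 1 × 420 = 420
    O=O: 1 × 508 = 508
    Σ(broken) = 928 kJ
  Bonds formed (products):
    O-H: 2 × 451 = 902
    O-O: 1 × 149 = 149
    Σ(formed) = 1051 kJ
  ΔH_1 = 928 − 1051 = −123 kJ
Reaction 2:
  Bonds broken (reactants):
    C≡C: 1 × 817 = 817
    C-C: 1 × 342 = 342
    C-H: 4 × 397 = 1588
    H-H: 2 × 420 = 840
    Σ(broken) = 3587 kJ
  Bonds formed (products):
    C-C: 2 × 342 = 684
    C-H: 8 × 397 = 3176
    Σ(formed) = 3860 kJ
  ΔH_2 = 3587 − 3860 = −273 kJ
ΔH_1 − ΔH_2 = +150 kJ, so reaction 2 has the more negative ΔH; |ΔH_1 − ΔH_2| = 150 kJ.

Reaction 2, by 150 kJ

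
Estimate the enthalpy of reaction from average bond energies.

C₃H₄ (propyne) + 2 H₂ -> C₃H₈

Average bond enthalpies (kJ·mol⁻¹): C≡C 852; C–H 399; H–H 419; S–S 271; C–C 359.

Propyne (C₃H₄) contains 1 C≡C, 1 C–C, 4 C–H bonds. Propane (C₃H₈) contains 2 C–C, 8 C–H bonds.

ΔH ≈ −265 kJ

Bonds broken (reactants):
  C≡C: 1 × 852 = 852
  C–C: 1 × 359 = 359
  C–H: 4 × 399 = 1596
  H–H: 2 × 419 = 838
  Σ(broken) = 3645 kJ
Bonds formed (products):
  C–C: 2 × 359 = 718
  C–H: 8 × 399 = 3192
  Σ(formed) = 3910 kJ
ΔH = Σ(broken) − Σ(formed) = 3645 − 3910 = −265 kJ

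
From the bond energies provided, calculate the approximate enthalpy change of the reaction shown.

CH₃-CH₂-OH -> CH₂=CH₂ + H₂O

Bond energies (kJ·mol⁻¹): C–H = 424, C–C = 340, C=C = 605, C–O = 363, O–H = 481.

ΔH ≈ +41 kJ

Bonds broken (reactants):
  C–C: 1 × 340 = 340
  C–H: 5 × 424 = 2120
  C–O: 1 × 363 = 363
  O–H: 1 × 481 = 481
  Σ(broken) = 3304 kJ
Bonds formed (products):
  C–H: 4 × 424 = 1696
  C=C: 1 × 605 = 605
  O–H: 2 × 481 = 962
  Σ(formed) = 3263 kJ
ΔH = Σ(broken) − Σ(formed) = 3304 − 3263 = +41 kJ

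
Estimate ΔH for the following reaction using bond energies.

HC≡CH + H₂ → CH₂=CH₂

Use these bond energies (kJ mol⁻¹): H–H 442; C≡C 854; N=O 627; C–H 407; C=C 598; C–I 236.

ΔH ≈ −116 kJ

Bonds broken (reactants):
  C≡C: 1 × 854 = 854
  C–H: 2 × 407 = 814
  H–H: 1 × 442 = 442
  Σ(broken) = 2110 kJ
Bonds formed (products):
  C–H: 4 × 407 = 1628
  C=C: 1 × 598 = 598
  Σ(formed) = 2226 kJ
ΔH = Σ(broken) − Σ(formed) = 2110 − 2226 = −116 kJ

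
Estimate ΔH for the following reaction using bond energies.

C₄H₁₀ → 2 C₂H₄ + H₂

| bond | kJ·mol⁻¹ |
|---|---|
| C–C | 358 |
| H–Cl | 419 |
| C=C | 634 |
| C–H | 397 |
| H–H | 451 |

ΔH ≈ +149 kJ

Bonds broken (reactants):
  C–C: 3 × 358 = 1074
  C–H: 10 × 397 = 3970
  Σ(broken) = 5044 kJ
Bonds formed (products):
  C–H: 8 × 397 = 3176
  C=C: 2 × 634 = 1268
  H–H: 1 × 451 = 451
  Σ(formed) = 4895 kJ
ΔH = Σ(broken) − Σ(formed) = 5044 − 4895 = +149 kJ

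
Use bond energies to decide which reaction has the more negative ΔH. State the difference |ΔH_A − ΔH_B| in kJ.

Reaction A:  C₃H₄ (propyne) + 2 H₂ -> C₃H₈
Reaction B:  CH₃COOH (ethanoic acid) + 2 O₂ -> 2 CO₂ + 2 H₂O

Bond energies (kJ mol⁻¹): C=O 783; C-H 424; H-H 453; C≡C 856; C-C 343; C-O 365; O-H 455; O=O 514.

Reaction A:
  Bonds broken (reactants):
    C≡C: 1 × 856 = 856
    C-C: 1 × 343 = 343
    C-H: 4 × 424 = 1696
    H-H: 2 × 453 = 906
    Σ(broken) = 3801 kJ
  Bonds formed (products):
    C-C: 2 × 343 = 686
    C-H: 8 × 424 = 3392
    Σ(formed) = 4078 kJ
  ΔH_A = 3801 − 4078 = −277 kJ
Reaction B:
  Bonds broken (reactants):
    C-C: 1 × 343 = 343
    C-H: 3 × 424 = 1272
    C-O: 1 × 365 = 365
    C=O: 1 × 783 = 783
    O-H: 1 × 455 = 455
    O=O: 2 × 514 = 1028
    Σ(broken) = 4246 kJ
  Bonds formed (products):
    C=O: 4 × 783 = 3132
    O-H: 4 × 455 = 1820
    Σ(formed) = 4952 kJ
  ΔH_B = 4246 − 4952 = −706 kJ
ΔH_A − ΔH_B = +429 kJ, so reaction B has the more negative ΔH; |ΔH_A − ΔH_B| = 429 kJ.

Reaction B, by 429 kJ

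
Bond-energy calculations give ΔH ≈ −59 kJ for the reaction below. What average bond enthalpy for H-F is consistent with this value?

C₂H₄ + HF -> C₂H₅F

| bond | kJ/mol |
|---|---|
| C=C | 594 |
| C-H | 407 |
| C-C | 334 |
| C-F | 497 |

Let D be the H-F bond energy.
Σ(broken) = 4×407 + 1×594 + 1×D = 2222 + D
Σ(formed) = 1×334 + 1×497 + 5×407 = 2866
ΔH = Σ(broken) − Σ(formed) = (2222 + D) − (2866) = −644 + D
Setting this equal to −59 kJ gives D = 585 kJ/mol.

D(H-F) ≈ 585 kJ/mol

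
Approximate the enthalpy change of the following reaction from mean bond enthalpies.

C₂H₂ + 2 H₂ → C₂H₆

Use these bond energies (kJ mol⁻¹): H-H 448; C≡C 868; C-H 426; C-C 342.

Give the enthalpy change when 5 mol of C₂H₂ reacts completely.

Bonds broken (reactants):
  C≡C: 1 × 868 = 868
  C-H: 2 × 426 = 852
  H-H: 2 × 448 = 896
  Σ(broken) = 2616 kJ
Bonds formed (products):
  C-C: 1 × 342 = 342
  C-H: 6 × 426 = 2556
  Σ(formed) = 2898 kJ
ΔH = Σ(broken) − Σ(formed) = 2616 − 2898 = −282 kJ
For 5× the reaction as written: 5 × (−282) = −1410 kJ

ΔH = −1410 kJ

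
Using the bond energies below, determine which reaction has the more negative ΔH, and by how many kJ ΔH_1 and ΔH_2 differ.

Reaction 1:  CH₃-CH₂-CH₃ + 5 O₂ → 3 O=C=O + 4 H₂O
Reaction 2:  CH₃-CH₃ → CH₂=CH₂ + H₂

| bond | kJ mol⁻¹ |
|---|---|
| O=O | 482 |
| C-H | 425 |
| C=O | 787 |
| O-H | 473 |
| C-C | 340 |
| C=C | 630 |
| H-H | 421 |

Reaction 1, by 2155 kJ

Reaction 1:
  Bonds broken (reactants):
    C-C: 2 × 340 = 680
    C-H: 8 × 425 = 3400
    O=O: 5 × 482 = 2410
    Σ(broken) = 6490 kJ
  Bonds formed (products):
    C=O: 6 × 787 = 4722
    O-H: 8 × 473 = 3784
    Σ(formed) = 8506 kJ
  ΔH_1 = 6490 − 8506 = −2016 kJ
Reaction 2:
  Bonds broken (reactants):
    C-C: 1 × 340 = 340
    C-H: 6 × 425 = 2550
    Σ(broken) = 2890 kJ
  Bonds formed (products):
    C-H: 4 × 425 = 1700
    C=C: 1 × 630 = 630
    H-H: 1 × 421 = 421
    Σ(formed) = 2751 kJ
  ΔH_2 = 2890 − 2751 = +139 kJ
ΔH_1 − ΔH_2 = −2155 kJ, so reaction 1 has the more negative ΔH; |ΔH_1 − ΔH_2| = 2155 kJ.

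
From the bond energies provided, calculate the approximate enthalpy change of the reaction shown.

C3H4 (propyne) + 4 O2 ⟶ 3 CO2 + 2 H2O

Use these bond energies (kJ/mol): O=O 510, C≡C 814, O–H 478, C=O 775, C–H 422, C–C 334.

Bonds broken (reactants):
  C≡C: 1 × 814 = 814
  C–C: 1 × 334 = 334
  C–H: 4 × 422 = 1688
  O=O: 4 × 510 = 2040
  Σ(broken) = 4876 kJ
Bonds formed (products):
  C=O: 6 × 775 = 4650
  O–H: 4 × 478 = 1912
  Σ(formed) = 6562 kJ
ΔH = Σ(broken) − Σ(formed) = 4876 − 6562 = −1686 kJ

ΔH ≈ −1686 kJ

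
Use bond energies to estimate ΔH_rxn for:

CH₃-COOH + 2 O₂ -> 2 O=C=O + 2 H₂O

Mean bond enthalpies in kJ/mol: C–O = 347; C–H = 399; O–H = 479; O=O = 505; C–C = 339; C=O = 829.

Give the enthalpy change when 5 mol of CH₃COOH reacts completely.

Bonds broken (reactants):
  C–C: 1 × 339 = 339
  C–H: 3 × 399 = 1197
  C–O: 1 × 347 = 347
  C=O: 1 × 829 = 829
  O–H: 1 × 479 = 479
  O=O: 2 × 505 = 1010
  Σ(broken) = 4201 kJ
Bonds formed (products):
  C=O: 4 × 829 = 3316
  O–H: 4 × 479 = 1916
  Σ(formed) = 5232 kJ
ΔH = Σ(broken) − Σ(formed) = 4201 − 5232 = −1031 kJ
For 5× the reaction as written: 5 × (−1031) = −5155 kJ

ΔH = −5155 kJ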